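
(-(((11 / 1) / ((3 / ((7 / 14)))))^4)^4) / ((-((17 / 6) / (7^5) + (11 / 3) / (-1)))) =-772277109817057309927 / 173844785642176512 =-4442.34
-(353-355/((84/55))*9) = 48691/28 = 1738.96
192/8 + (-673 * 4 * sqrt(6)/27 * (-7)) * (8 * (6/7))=24 + 43072 * sqrt(6)/9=11746.71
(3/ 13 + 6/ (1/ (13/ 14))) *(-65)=-2640/ 7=-377.14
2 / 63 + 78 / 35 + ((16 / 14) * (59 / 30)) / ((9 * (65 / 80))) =31544 / 12285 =2.57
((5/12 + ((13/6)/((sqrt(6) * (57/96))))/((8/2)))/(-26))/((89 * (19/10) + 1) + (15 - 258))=10 * sqrt(6)/124659 + 25/113724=0.00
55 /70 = 11 /14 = 0.79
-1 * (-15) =15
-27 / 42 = -9 / 14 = -0.64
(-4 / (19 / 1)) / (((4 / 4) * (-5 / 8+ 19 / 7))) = -224 / 2223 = -0.10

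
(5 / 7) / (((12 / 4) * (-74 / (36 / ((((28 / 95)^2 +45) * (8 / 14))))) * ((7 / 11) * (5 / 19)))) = -5658675 / 210778862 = -0.03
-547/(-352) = 547/352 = 1.55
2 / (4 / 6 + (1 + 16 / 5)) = 30 / 73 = 0.41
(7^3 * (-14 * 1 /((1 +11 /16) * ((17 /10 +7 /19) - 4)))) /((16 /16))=14598080 /9909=1473.21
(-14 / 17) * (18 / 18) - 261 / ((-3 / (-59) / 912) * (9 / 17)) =-150321630 / 17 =-8842448.82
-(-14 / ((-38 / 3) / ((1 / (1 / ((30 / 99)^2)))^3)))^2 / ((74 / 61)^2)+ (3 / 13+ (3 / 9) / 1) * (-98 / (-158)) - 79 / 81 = -58827383171834621758337587 / 94060192394041726410533547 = -0.63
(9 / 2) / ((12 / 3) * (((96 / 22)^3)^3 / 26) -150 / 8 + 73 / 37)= 20415111108678 / 400295104142509859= 0.00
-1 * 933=-933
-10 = -10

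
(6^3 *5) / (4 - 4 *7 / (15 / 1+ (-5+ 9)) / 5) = 12825 / 44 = 291.48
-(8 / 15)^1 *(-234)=124.80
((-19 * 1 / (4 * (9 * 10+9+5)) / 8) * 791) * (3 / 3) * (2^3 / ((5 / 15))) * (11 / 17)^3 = -60010797 / 2043808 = -29.36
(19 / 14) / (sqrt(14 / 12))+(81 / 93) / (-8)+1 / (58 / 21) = 1821 / 7192+19 * sqrt(42) / 98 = 1.51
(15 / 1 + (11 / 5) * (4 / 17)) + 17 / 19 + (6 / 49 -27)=-828161 / 79135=-10.47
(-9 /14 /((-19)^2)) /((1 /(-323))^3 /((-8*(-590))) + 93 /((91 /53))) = -25774973640 /783986137962869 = -0.00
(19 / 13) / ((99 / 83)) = 1577 / 1287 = 1.23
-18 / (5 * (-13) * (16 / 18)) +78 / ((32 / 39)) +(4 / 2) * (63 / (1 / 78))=10320309 / 1040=9923.37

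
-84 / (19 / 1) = -84 / 19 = -4.42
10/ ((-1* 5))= -2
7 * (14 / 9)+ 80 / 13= 1994 / 117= 17.04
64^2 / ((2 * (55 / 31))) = 63488 / 55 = 1154.33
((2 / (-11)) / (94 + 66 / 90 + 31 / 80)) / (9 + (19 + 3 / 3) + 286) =-32 / 5273499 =-0.00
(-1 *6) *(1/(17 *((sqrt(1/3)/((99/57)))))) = -198 *sqrt(3)/323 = -1.06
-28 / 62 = -14 / 31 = -0.45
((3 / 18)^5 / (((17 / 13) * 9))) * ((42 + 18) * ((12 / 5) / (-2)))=-13 / 16524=-0.00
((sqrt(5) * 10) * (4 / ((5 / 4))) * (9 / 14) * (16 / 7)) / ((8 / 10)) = 2880 * sqrt(5) / 49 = 131.43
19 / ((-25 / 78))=-1482 / 25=-59.28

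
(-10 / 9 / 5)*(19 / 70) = -19 / 315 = -0.06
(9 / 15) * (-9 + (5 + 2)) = -6 / 5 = -1.20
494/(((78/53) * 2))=167.83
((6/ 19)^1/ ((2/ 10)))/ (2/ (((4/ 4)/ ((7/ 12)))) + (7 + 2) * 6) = 180/ 6289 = 0.03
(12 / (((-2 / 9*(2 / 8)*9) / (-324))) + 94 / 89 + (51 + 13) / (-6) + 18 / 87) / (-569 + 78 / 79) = -13.67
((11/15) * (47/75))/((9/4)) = 2068/10125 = 0.20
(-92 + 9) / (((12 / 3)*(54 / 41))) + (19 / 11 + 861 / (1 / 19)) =38835655 / 2376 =16344.97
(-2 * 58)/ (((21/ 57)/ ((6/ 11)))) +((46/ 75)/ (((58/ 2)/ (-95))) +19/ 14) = -11548561/ 66990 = -172.39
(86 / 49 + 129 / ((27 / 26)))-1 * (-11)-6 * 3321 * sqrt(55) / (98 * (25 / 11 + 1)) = 60407 / 441-12177 * sqrt(55) / 196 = -323.77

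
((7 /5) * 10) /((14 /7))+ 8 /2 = 11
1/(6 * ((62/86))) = 43/186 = 0.23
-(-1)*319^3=32461759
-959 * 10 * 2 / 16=-4795 / 4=-1198.75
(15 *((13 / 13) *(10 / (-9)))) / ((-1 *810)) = 5 / 243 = 0.02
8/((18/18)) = 8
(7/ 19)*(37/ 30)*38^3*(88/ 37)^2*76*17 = 101133046784/ 555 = 182221705.92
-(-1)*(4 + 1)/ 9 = 5/ 9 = 0.56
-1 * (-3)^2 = -9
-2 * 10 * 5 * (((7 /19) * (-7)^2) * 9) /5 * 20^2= -24696000 /19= -1299789.47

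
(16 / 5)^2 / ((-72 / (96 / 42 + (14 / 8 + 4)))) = -8 / 7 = -1.14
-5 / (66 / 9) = -15 / 22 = -0.68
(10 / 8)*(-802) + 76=-1853 / 2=-926.50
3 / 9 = 1 / 3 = 0.33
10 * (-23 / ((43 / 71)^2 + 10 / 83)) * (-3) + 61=100378189 / 67959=1477.04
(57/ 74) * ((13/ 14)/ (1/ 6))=2223/ 518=4.29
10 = 10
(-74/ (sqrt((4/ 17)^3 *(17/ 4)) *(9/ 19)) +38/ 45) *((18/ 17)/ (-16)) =59679/ 1360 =43.88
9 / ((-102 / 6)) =-9 / 17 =-0.53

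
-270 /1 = -270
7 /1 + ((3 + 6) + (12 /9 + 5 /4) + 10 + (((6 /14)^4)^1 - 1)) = 795703 /28812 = 27.62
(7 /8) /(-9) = -7 /72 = -0.10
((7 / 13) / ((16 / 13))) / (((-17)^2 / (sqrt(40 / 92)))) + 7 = 7 * sqrt(230) / 106352 + 7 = 7.00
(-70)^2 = 4900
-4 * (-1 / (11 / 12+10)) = 48 / 131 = 0.37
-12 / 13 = -0.92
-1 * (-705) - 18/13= 9147/13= 703.62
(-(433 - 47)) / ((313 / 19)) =-7334 / 313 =-23.43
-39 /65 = -3 /5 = -0.60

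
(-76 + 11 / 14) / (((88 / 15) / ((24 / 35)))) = -9477 / 1078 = -8.79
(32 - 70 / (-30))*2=206 / 3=68.67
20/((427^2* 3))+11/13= 6017117/7110831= 0.85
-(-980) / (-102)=-490 / 51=-9.61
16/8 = 2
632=632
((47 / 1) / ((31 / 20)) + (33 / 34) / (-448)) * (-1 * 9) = -128853513 / 472192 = -272.88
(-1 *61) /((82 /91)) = -5551 /82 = -67.70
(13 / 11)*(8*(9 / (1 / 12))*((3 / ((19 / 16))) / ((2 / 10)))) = 2695680 / 209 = 12897.99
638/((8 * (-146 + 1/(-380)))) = -30305/55481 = -0.55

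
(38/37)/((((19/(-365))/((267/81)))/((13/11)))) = -844610/10989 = -76.86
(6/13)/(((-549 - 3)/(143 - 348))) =205/1196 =0.17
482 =482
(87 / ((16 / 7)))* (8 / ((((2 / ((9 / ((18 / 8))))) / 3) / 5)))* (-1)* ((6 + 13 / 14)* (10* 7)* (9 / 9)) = -4430475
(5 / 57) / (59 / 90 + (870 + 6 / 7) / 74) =38850 / 5502419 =0.01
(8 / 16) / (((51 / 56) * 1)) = 28 / 51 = 0.55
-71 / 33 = -2.15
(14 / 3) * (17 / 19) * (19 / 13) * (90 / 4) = 1785 / 13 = 137.31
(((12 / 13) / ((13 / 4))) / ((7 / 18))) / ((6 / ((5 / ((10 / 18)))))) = 1296 / 1183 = 1.10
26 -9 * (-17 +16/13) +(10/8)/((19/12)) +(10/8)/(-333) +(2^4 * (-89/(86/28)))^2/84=1659305320357/608328396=2727.65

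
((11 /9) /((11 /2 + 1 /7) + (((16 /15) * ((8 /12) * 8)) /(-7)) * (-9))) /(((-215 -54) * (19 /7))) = -5390 /41721093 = -0.00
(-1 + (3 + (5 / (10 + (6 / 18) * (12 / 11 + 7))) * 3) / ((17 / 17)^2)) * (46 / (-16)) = -30659 / 3352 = -9.15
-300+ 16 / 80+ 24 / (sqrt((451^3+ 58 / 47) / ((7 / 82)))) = -1499 / 5+ 4 * sqrt(116315405681790) / 58923711085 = -299.80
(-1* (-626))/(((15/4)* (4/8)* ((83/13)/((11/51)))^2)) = 102408592/268774335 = 0.38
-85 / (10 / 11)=-187 / 2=-93.50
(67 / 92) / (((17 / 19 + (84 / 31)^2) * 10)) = 1223353 / 138368920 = 0.01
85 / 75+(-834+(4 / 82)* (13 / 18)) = -1536574 / 1845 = -832.83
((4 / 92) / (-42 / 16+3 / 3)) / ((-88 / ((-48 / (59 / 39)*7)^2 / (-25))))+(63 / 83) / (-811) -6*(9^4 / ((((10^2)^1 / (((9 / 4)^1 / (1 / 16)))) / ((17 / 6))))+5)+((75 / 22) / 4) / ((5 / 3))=-476431282907885829 / 11856417581800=-40183.41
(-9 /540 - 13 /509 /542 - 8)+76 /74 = -6.99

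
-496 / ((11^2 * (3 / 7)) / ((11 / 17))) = -3472 / 561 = -6.19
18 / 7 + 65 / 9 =617 / 63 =9.79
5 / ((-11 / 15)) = -75 / 11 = -6.82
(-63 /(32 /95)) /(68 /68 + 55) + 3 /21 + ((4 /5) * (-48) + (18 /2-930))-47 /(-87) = -749942483 /779520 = -962.06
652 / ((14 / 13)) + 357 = 6737 / 7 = 962.43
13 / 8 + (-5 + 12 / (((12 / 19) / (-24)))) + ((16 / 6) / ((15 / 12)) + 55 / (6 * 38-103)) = -274081 / 600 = -456.80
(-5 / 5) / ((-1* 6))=1 / 6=0.17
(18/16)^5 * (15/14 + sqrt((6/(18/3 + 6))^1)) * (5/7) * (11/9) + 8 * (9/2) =360855 * sqrt(2)/458752 + 121018329/3211264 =38.80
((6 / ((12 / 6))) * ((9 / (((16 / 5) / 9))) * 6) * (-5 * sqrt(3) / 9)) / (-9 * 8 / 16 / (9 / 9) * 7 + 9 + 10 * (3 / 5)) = 675 * sqrt(3) / 44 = 26.57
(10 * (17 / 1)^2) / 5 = 578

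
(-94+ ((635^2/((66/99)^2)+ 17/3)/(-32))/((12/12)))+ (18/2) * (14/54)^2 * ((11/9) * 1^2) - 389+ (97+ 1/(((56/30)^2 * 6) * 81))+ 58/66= -28736.32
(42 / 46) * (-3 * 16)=-1008 / 23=-43.83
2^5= 32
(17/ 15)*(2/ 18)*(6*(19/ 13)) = 646/ 585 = 1.10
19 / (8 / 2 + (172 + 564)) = 19 / 740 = 0.03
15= 15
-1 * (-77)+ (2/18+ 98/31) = 22396/279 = 80.27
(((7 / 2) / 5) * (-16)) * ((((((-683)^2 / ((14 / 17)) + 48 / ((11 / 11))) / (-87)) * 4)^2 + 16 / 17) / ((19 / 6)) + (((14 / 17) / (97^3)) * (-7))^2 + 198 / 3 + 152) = -969087344030663380990004270896 / 403893760587847099395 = -2399362007.03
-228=-228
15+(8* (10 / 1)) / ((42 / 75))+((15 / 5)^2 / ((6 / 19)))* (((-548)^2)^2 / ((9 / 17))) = 101951307679603 / 21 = 4854824175219.19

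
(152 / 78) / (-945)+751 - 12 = 27235769 / 36855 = 739.00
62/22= 31/11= 2.82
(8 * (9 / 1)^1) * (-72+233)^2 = 1866312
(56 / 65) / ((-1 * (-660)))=14 / 10725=0.00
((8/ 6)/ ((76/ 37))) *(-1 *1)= -37/ 57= -0.65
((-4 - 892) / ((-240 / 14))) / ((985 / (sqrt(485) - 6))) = -1568 / 4925 + 784*sqrt(485) / 14775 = 0.85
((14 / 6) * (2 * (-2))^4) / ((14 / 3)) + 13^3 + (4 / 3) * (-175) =2091.67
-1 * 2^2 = -4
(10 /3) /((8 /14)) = 35 /6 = 5.83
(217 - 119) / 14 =7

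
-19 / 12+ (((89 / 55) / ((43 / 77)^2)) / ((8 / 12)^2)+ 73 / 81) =16463857 / 1497690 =10.99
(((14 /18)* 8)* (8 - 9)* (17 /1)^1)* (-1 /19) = 952 /171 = 5.57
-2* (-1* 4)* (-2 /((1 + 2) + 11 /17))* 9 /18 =-2.19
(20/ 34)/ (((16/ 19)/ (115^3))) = 144483125/ 136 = 1062375.92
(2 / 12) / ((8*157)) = 1 / 7536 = 0.00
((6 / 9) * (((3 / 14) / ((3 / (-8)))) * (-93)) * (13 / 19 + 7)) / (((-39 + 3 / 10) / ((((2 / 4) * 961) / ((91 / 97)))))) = -16876005680 / 4683861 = -3603.01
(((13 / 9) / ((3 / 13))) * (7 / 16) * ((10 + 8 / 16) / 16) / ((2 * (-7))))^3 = -1655595487 / 782757789696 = -0.00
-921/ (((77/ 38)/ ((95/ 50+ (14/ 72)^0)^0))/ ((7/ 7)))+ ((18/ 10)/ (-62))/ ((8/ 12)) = -21700839/ 47740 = -454.56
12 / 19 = 0.63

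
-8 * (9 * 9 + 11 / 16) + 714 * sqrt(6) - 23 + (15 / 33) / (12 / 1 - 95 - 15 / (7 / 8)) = -10433053 / 15422 + 714 * sqrt(6) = 1072.43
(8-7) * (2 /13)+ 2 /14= 27 /91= 0.30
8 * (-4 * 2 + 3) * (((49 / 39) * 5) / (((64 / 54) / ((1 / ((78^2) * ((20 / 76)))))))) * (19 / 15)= -17689 / 105456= -0.17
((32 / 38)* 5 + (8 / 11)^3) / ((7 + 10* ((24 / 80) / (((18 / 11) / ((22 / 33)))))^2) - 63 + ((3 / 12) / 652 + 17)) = -122743537920 / 1037738439419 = -0.12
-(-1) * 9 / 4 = 9 / 4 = 2.25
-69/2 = -34.50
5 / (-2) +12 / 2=7 / 2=3.50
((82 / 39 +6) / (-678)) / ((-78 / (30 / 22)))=395 / 1890603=0.00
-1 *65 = -65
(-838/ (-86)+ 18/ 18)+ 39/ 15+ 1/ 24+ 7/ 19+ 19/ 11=16695919/ 1078440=15.48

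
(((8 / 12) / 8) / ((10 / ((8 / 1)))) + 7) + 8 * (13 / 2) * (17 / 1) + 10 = 13516 / 15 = 901.07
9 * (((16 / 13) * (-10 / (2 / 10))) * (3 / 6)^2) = -1800 / 13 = -138.46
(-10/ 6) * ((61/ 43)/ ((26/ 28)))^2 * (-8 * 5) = 145863200/ 937443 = 155.60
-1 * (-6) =6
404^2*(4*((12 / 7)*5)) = 39171840 / 7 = 5595977.14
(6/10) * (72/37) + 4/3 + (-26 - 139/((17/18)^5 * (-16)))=-9407104784/788020635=-11.94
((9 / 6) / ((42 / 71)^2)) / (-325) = -5041 / 382200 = -0.01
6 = 6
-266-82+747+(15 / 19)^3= 2740116 / 6859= 399.49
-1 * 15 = -15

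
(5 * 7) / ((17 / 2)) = 70 / 17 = 4.12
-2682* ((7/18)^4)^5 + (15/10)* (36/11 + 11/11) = 49930461068026844397143417/7790588798908714439933952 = 6.41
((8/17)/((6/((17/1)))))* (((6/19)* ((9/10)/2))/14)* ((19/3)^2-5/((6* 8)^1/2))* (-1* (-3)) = 8619/5320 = 1.62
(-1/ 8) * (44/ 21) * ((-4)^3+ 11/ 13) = 9031/ 546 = 16.54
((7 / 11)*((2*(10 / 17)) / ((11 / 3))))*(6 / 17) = 2520 / 34969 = 0.07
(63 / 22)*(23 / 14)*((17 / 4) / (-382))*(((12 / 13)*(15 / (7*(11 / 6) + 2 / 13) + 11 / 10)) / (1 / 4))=-241153551 / 553361380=-0.44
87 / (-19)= -87 / 19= -4.58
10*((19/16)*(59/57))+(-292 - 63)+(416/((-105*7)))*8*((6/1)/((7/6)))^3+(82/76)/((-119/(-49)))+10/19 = -32833794863/34286280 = -957.64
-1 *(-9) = 9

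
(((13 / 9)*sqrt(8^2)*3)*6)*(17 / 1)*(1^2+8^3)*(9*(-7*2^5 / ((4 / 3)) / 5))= -2742719616 / 5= -548543923.20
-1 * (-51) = 51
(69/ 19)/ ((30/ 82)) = 943/ 95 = 9.93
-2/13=-0.15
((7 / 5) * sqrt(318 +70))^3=266168 * sqrt(97) / 125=20971.61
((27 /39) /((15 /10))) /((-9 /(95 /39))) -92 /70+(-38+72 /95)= -7824958 /202293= -38.68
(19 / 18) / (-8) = -19 / 144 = -0.13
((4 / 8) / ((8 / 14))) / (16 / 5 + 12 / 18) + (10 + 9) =8921 / 464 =19.23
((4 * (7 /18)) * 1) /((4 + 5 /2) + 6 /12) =2 /9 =0.22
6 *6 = 36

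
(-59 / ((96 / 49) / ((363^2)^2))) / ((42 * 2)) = -796771960677 / 128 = -6224780942.79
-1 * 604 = -604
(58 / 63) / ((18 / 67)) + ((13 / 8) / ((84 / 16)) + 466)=469.74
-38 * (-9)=342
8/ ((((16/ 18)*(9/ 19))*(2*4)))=19/ 8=2.38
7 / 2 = 3.50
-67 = -67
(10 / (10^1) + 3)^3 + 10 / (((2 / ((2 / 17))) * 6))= 64.10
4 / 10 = 2 / 5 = 0.40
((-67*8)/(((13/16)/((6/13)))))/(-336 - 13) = 51456/58981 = 0.87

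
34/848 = 17/424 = 0.04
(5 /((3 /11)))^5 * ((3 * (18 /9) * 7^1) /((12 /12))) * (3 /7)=1006568750 /27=37280324.07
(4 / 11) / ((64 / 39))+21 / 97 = 7479 / 17072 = 0.44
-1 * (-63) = 63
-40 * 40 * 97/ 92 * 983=-38140400/ 23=-1658278.26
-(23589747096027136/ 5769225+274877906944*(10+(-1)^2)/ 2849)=-4244664639029248/ 824175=-5150198245.55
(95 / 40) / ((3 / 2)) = 19 / 12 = 1.58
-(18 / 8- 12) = 39 / 4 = 9.75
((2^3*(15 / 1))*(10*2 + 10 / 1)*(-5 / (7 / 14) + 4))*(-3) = 64800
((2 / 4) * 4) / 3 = 2 / 3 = 0.67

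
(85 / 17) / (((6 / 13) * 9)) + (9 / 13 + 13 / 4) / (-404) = 677225 / 567216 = 1.19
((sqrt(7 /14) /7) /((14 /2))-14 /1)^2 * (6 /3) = (1372-sqrt(2))^2 /4802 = 391.19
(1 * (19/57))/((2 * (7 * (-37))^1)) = -1/1554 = -0.00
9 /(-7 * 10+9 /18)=-18 /139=-0.13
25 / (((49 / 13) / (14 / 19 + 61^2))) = 22981725 / 931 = 24684.99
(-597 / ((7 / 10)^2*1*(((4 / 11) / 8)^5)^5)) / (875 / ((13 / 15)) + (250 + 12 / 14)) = -2821530206027004262380483536103879475200 / 802921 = -3514081965756287682574604000000000.00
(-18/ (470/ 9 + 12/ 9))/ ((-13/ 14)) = 1134/ 3133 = 0.36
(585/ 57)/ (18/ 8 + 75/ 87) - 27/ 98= 3.02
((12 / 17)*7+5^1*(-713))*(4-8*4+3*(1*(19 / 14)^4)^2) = -582732231584155 / 25088413952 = -23227.15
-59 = -59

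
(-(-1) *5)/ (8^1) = 5/ 8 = 0.62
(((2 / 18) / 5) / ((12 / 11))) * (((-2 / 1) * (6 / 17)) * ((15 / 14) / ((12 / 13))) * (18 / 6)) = -143 / 2856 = -0.05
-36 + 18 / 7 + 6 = -192 / 7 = -27.43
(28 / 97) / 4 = 7 / 97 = 0.07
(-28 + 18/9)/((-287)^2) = -26/82369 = -0.00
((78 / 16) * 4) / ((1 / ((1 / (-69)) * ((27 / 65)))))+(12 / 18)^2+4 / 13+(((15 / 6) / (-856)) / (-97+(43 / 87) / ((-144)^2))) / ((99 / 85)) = 152966197475459 / 240978440192490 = 0.63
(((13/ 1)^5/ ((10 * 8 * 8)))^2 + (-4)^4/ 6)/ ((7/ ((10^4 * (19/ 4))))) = 28067607794975/ 12288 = 2284147769.77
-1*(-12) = 12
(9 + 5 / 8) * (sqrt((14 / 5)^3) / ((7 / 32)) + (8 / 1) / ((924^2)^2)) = 1 / 9466668288 + 616 * sqrt(70) / 25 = 206.15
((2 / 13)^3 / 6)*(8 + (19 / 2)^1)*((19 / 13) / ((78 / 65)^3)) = 83125 / 9253764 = 0.01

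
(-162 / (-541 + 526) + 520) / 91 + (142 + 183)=150529 / 455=330.83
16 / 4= 4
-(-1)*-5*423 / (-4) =528.75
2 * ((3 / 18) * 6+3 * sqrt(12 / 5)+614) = 1239.30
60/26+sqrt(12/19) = 2 *sqrt(57)/19+30/13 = 3.10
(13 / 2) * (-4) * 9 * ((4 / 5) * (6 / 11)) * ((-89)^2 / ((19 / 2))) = -88968672 / 1045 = -85137.49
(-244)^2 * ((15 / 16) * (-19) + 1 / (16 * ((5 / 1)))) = -5298704 / 5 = -1059740.80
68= 68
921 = 921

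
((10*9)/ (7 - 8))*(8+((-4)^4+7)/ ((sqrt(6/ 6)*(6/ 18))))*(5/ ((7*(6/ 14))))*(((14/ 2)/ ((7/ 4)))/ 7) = -478200/ 7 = -68314.29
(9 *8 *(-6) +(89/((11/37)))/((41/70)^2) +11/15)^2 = 14985975997362841/76931343225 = 194796.75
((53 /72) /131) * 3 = 53 /3144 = 0.02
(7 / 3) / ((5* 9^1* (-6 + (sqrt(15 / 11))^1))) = -154 / 17145- 7* sqrt(165) / 51435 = -0.01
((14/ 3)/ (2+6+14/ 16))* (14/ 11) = 1568/ 2343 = 0.67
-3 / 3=-1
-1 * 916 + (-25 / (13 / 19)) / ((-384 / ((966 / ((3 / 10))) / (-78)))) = -89549479 / 97344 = -919.93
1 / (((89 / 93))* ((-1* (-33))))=31 / 979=0.03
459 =459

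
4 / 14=2 / 7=0.29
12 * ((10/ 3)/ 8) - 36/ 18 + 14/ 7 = 5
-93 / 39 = -31 / 13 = -2.38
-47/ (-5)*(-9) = -423/ 5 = -84.60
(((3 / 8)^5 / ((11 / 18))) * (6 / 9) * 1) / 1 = 729 / 90112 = 0.01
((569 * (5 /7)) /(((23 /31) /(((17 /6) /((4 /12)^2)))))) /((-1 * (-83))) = 4497945 /26726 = 168.30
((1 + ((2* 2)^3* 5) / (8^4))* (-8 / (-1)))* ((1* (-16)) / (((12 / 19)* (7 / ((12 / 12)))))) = -437 / 14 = -31.21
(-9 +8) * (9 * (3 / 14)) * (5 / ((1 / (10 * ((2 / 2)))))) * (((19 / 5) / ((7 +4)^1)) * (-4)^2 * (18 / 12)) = -61560 / 77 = -799.48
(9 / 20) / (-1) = -9 / 20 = -0.45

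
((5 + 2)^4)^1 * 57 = 136857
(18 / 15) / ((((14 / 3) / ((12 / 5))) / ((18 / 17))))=0.65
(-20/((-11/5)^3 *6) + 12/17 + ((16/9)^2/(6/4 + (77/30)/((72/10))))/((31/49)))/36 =1565233625/15188916798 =0.10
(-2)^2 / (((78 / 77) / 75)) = 3850 / 13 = 296.15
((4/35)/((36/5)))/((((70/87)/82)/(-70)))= -2378/21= -113.24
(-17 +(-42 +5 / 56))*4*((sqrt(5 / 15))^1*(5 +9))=-3299*sqrt(3) / 3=-1904.68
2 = 2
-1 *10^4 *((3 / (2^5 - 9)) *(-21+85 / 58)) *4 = 67980000 / 667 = 101919.04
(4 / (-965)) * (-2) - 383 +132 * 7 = 522073 / 965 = 541.01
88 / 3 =29.33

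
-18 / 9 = -2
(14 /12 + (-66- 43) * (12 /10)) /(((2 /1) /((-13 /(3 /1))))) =50557 /180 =280.87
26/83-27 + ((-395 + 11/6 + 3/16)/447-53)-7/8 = -145033855/1780848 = -81.44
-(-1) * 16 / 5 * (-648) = -10368 / 5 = -2073.60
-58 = -58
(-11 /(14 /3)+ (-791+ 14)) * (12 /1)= -65466 /7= -9352.29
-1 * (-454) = 454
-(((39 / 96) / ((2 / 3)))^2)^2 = -2313441 / 16777216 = -0.14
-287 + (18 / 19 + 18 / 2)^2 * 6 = 110719 / 361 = 306.70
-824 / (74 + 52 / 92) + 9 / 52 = -970069 / 89180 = -10.88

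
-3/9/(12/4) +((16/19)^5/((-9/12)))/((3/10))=-44419139/22284891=-1.99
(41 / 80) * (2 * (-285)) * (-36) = 21033 / 2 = 10516.50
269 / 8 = 33.62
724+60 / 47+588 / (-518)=1259282 / 1739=724.14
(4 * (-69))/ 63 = -92/ 21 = -4.38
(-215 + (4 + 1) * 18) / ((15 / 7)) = -58.33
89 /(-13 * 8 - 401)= -89 /505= -0.18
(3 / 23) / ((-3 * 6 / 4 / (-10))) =20 / 69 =0.29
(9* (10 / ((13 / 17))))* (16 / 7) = 24480 / 91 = 269.01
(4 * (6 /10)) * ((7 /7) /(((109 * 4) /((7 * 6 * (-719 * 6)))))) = -543564 /545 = -997.37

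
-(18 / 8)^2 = -81 / 16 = -5.06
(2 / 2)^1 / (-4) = -1 / 4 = -0.25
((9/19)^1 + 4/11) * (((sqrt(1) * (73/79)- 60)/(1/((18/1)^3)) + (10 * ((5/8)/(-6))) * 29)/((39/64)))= -914603103400/1931787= -473449.25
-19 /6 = -3.17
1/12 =0.08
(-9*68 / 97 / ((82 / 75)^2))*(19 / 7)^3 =-5903026875 / 55928551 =-105.55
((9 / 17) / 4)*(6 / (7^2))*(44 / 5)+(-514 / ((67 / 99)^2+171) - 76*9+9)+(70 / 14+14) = -461140391597 / 699911590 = -658.86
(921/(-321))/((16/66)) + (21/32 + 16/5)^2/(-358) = -11646807323/980633600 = -11.88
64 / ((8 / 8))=64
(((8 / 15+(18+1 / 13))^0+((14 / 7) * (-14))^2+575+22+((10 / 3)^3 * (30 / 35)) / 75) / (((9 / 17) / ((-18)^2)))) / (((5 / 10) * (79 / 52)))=1113778.19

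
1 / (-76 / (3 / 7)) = -3 / 532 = -0.01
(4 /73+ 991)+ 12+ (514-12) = 109869 /73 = 1505.05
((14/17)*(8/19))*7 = 2.43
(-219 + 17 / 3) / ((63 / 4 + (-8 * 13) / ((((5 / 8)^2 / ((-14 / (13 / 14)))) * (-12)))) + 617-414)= 64000 / 34727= 1.84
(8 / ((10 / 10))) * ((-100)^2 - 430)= 76560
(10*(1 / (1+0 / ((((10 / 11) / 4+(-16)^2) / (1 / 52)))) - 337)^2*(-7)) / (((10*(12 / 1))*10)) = -6585.60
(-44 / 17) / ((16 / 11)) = -1.78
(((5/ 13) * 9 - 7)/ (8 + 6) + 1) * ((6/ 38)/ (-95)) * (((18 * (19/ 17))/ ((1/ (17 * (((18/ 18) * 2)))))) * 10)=-14688/ 1729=-8.50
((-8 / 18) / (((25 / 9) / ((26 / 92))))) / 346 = -13 / 99475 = -0.00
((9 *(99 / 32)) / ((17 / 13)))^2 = 134165889 / 295936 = 453.36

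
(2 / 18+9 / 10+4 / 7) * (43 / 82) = 42871 / 51660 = 0.83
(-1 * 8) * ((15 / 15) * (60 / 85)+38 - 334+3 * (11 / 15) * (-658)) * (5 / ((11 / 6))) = 7111008 / 187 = 38026.78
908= 908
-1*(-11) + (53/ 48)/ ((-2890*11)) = 16785067/ 1525920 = 11.00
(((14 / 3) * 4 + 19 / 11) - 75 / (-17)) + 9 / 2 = 32881 / 1122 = 29.31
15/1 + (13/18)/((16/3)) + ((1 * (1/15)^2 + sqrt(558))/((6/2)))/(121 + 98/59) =59 * sqrt(62)/7237 + 2365958113/156319200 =15.20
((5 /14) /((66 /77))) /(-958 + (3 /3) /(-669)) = -1115 /2563612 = -0.00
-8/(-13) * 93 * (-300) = -223200/13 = -17169.23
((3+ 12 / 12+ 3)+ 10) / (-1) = -17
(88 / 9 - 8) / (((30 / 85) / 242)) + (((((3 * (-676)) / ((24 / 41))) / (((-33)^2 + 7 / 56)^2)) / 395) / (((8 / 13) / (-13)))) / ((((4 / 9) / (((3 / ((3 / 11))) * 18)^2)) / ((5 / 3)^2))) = 203583773018252 / 161929615077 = 1257.24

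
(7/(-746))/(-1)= 7/746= 0.01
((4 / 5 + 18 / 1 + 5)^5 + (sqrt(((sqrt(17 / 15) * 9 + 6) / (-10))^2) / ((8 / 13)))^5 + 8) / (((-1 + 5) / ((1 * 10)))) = 19091109.42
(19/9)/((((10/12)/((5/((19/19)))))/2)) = 76/3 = 25.33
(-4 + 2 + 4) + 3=5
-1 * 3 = -3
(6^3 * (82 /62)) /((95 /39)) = 345384 /2945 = 117.28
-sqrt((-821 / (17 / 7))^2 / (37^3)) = -5747 * sqrt(37) / 23273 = -1.50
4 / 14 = 2 / 7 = 0.29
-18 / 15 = -6 / 5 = -1.20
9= 9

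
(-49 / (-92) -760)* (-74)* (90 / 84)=38778405 / 644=60214.91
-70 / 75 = -14 / 15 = -0.93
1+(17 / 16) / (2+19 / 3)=451 / 400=1.13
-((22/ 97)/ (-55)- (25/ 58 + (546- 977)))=-12111789/ 28130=-430.56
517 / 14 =36.93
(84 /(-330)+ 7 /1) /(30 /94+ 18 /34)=296429 /37290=7.95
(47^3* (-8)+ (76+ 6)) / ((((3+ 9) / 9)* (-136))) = 4579.97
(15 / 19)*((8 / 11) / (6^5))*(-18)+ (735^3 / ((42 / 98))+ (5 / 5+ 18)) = 3485439933223 / 3762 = 926485894.00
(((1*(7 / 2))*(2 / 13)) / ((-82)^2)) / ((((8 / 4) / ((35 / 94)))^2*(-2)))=-8575 / 6178979456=-0.00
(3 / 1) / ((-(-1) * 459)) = 1 / 153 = 0.01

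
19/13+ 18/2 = 10.46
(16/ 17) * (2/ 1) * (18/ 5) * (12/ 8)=864/ 85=10.16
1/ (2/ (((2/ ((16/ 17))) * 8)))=17/ 2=8.50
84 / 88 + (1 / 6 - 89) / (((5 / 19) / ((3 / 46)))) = -106567 / 5060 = -21.06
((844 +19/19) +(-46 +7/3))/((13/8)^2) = 303.46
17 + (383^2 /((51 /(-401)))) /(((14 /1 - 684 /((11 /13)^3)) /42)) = 548261721086 /12614969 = 43461.20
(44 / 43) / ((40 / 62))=341 / 215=1.59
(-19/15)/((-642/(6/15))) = 19/24075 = 0.00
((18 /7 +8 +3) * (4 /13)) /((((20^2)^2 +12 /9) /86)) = 24510 /10920091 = 0.00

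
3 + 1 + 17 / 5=37 / 5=7.40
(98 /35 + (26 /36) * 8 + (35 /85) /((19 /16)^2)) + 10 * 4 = 13496122 /276165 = 48.87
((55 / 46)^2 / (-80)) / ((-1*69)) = 605 / 2336064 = 0.00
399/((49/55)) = 3135/7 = 447.86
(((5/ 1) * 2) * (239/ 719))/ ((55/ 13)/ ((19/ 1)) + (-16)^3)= -590330/ 727381383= -0.00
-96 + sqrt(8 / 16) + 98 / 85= -8062 / 85 + sqrt(2) / 2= -94.14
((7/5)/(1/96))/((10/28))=376.32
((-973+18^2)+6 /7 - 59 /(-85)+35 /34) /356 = -769239 /423640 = -1.82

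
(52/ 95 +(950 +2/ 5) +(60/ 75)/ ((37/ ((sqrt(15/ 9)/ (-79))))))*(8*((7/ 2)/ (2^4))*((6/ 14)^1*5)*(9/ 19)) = 1689.18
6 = 6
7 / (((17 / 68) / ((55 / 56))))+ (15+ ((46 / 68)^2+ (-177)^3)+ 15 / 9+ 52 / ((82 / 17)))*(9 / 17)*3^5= -574788500339419 / 805732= -713374298.57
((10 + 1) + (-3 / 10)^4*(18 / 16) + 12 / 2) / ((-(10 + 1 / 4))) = -1360729 / 820000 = -1.66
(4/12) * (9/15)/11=1/55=0.02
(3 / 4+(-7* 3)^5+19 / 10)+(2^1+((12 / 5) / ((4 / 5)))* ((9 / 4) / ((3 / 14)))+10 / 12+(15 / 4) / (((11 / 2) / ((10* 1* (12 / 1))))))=-2695428251 / 660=-4083982.20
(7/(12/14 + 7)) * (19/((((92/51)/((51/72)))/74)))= 9955183/20240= 491.86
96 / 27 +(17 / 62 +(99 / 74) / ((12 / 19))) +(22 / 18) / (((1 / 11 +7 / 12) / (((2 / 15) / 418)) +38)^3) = 313199979035802391 / 52656419300459112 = 5.95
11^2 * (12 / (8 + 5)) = 1452 / 13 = 111.69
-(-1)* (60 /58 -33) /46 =-927 /1334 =-0.69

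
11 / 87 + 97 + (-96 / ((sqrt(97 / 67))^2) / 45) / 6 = 12263662 / 126585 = 96.88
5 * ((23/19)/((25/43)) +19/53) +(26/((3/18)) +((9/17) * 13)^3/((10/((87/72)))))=82163907229/395791280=207.59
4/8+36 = 73/2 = 36.50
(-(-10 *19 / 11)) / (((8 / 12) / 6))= 1710 / 11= 155.45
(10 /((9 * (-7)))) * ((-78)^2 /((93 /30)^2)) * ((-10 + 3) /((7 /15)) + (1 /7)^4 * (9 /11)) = 267801456000 /177666797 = 1507.32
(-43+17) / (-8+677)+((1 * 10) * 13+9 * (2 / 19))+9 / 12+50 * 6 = 21947245 / 50844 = 431.66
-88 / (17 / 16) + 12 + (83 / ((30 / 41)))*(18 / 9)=39791 / 255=156.04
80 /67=1.19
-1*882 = -882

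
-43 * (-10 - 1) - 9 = 464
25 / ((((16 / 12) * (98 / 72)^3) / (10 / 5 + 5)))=874800 / 16807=52.05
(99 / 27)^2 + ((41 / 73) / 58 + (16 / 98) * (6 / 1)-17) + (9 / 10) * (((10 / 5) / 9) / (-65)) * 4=-1564785251 / 606838050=-2.58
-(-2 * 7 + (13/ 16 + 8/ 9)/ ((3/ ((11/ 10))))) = 11557/ 864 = 13.38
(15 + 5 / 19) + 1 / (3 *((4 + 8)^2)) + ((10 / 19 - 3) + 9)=178867 / 8208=21.79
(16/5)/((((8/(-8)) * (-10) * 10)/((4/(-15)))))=-16/1875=-0.01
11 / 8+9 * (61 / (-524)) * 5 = -4049 / 1048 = -3.86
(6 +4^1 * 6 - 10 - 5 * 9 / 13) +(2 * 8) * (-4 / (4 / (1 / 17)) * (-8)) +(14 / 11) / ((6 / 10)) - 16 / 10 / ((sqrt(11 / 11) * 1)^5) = 896641 / 36465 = 24.59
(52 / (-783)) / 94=-26 / 36801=-0.00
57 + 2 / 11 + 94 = 1663 / 11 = 151.18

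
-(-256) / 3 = 256 / 3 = 85.33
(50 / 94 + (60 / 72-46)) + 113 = 19279 / 282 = 68.37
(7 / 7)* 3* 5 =15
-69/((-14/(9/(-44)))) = -621/616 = -1.01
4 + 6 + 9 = 19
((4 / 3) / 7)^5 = 1024 / 4084101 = 0.00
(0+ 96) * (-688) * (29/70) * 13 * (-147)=261451008/5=52290201.60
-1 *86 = -86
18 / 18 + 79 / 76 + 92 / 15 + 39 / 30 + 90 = 113399 / 1140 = 99.47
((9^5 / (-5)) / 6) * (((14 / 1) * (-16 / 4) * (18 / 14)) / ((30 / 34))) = 4015332 / 25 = 160613.28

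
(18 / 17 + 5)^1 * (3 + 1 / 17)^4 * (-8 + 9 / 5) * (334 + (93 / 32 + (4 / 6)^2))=-70882073110888 / 63893565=-1109377.34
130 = 130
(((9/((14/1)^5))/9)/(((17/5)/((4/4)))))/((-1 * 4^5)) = -5/9362440192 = -0.00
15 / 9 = 5 / 3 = 1.67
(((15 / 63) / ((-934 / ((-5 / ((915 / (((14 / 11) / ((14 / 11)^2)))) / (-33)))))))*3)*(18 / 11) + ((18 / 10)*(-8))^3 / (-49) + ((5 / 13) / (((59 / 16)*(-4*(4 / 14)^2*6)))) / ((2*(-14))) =60.94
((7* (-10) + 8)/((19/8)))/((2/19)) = -248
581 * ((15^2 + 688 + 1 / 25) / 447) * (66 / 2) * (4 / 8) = 72940483 / 3725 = 19581.34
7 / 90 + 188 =16927 / 90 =188.08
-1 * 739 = -739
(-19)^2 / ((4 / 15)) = 5415 / 4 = 1353.75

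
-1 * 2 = -2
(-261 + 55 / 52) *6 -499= -53525 / 26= -2058.65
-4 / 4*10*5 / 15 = -10 / 3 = -3.33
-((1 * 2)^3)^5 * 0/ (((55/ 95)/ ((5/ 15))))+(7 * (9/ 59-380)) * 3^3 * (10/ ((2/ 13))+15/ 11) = -3092045670/ 649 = -4764323.07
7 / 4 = 1.75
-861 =-861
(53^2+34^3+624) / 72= 42737 / 72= 593.57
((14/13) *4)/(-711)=-0.01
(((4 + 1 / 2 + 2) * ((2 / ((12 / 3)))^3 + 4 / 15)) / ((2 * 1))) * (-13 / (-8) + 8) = 47047 / 3840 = 12.25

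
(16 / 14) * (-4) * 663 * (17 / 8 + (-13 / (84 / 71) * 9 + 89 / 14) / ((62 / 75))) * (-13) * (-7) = 6572366736 / 217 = 30287404.31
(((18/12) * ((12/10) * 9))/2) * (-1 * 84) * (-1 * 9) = 30618/5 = 6123.60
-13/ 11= -1.18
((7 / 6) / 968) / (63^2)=1 / 3293136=0.00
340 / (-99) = -340 / 99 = -3.43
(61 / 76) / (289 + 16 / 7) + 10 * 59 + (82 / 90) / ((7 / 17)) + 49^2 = 146109801473 / 48813660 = 2993.22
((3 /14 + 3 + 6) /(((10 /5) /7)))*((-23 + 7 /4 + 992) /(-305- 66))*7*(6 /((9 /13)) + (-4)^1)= -1168783 /424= -2756.56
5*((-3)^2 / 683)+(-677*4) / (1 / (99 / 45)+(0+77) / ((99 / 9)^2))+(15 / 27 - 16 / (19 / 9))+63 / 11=-3190691236 / 1284723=-2483.56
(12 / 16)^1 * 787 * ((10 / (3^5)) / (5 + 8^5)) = 3935 / 5309226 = 0.00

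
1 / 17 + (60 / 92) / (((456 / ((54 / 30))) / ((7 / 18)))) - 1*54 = -6411545 / 118864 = -53.94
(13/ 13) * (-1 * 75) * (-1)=75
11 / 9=1.22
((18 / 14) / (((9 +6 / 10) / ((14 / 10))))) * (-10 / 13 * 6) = -45 / 52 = -0.87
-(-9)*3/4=27/4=6.75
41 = 41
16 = 16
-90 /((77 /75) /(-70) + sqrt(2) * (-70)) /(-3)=247500 /5512499879 - 1181250000 * sqrt(2) /5512499879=-0.30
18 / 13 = 1.38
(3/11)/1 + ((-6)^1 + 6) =3/11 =0.27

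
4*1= 4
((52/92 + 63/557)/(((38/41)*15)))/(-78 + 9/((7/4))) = -249403/372415770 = -0.00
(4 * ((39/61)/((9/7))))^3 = 48228544/6128487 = 7.87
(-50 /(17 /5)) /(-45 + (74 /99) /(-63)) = 0.33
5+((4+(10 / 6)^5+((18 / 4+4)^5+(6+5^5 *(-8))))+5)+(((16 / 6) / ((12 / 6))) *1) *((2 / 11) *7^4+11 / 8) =1709632433 / 85536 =19987.29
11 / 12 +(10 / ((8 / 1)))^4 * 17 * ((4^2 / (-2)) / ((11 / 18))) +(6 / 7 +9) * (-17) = -2624081 / 3696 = -709.98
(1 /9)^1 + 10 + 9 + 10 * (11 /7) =2194 /63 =34.83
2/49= 0.04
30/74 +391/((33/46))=665977/1221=545.44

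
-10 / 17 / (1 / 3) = -30 / 17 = -1.76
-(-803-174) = 977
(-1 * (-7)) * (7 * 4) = 196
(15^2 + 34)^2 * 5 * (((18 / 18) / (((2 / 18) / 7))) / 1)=21130515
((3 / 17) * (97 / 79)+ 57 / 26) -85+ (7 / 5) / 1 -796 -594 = -256855239 / 174590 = -1471.19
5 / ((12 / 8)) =10 / 3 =3.33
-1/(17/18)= -18/17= -1.06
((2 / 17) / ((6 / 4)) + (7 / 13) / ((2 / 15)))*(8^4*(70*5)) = 3913011200 / 663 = 5901977.68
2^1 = 2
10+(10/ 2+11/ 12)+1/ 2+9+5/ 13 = 4025/ 156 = 25.80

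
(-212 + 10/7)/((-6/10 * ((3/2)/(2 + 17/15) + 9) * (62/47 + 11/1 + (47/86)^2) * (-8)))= -2736575470/7460768007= -0.37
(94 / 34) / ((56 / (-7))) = -47 / 136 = -0.35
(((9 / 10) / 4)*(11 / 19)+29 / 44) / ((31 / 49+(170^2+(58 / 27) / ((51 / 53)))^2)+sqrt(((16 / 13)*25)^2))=0.00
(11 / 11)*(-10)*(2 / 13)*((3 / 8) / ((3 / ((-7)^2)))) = -245 / 26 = -9.42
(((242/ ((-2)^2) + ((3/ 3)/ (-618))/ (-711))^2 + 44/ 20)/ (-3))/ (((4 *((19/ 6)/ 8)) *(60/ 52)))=-668.24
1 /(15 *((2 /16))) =8 /15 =0.53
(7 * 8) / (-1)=-56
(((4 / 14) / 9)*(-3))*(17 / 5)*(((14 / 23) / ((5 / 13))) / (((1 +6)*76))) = -221 / 229425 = -0.00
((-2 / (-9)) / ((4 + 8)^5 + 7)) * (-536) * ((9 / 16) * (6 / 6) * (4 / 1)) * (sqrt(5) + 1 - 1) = -268 * sqrt(5) / 248839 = -0.00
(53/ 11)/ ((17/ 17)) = 53/ 11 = 4.82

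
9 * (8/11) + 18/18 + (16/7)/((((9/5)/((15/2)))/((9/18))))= 2843/231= 12.31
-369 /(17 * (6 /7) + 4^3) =-2583 /550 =-4.70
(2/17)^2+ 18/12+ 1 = 1453/578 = 2.51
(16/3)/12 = 4/9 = 0.44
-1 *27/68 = -0.40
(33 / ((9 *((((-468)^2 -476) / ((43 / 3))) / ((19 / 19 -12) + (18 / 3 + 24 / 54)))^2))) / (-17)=-3108169 / 161435369555856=-0.00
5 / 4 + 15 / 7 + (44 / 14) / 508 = 12087 / 3556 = 3.40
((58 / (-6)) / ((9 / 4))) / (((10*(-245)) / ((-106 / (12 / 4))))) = -6148 / 99225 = -0.06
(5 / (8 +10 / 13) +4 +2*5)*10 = 8305 / 57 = 145.70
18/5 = 3.60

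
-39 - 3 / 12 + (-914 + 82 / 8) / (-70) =-1475 / 56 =-26.34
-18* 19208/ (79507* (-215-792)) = 345744/ 80063549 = 0.00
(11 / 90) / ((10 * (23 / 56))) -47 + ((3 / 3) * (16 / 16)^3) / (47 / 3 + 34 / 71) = -46.91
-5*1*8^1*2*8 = -640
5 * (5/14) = 25/14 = 1.79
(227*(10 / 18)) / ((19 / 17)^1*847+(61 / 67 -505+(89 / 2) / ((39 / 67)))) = 33611890 / 138328653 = 0.24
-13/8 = -1.62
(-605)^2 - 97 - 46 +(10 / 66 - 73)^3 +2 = -744461956 / 35937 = -20715.75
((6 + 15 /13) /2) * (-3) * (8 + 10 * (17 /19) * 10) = -258354 /247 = -1045.97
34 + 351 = 385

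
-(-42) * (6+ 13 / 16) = 2289 / 8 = 286.12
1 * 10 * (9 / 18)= 5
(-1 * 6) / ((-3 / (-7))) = -14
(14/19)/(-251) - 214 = -214.00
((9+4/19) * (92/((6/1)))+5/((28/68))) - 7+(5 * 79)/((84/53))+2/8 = 395.85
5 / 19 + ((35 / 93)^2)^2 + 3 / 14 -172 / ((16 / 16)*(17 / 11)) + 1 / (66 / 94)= -109.37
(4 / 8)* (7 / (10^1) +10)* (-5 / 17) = -107 / 68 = -1.57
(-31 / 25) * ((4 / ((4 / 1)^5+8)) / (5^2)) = -0.00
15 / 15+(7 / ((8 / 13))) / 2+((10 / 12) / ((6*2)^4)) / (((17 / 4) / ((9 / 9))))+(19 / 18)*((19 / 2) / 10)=20331889 / 2643840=7.69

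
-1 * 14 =-14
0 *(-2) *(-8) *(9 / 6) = 0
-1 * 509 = -509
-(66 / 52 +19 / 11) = -857 / 286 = -3.00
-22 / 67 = -0.33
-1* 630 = -630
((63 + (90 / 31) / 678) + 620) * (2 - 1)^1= 2392564 / 3503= 683.00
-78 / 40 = -39 / 20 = -1.95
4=4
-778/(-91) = 778/91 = 8.55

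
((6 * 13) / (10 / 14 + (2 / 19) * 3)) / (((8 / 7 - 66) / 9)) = -326781 / 31099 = -10.51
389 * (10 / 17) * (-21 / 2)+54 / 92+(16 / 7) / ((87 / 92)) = -1142801195 / 476238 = -2399.64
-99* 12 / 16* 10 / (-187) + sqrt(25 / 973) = 5* sqrt(973) / 973 + 135 / 34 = 4.13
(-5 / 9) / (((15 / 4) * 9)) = -4 / 243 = -0.02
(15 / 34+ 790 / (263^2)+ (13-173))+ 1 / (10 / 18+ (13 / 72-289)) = -7787755924287 / 48810488230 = -159.55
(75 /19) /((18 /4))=50 /57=0.88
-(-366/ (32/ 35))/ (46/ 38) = 121695/ 368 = 330.69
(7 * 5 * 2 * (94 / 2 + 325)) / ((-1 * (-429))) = 8680 / 143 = 60.70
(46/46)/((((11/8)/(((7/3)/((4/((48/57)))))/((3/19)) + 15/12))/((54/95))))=1884/1045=1.80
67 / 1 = 67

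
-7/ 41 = -0.17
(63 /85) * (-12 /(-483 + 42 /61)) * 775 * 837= 11961.96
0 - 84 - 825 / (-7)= 237 / 7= 33.86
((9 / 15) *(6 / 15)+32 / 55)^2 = 51076 / 75625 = 0.68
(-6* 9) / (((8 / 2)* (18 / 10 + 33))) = -45 / 116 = -0.39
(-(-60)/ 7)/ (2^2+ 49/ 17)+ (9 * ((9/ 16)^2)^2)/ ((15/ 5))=27655699/ 17891328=1.55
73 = 73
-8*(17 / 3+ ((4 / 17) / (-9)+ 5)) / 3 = -13024 / 459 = -28.37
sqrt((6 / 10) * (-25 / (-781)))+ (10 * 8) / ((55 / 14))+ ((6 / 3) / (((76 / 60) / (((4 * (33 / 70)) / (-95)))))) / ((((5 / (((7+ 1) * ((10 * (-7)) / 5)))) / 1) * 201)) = sqrt(11715) / 781+ 135470432 / 6651425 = 20.51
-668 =-668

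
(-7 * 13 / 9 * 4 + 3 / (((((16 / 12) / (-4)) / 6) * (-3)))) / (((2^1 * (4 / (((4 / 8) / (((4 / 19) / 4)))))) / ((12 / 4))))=-79.96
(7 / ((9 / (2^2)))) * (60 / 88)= 70 / 33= 2.12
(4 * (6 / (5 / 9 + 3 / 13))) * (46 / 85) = 16.52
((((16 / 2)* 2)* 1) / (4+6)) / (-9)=-8 / 45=-0.18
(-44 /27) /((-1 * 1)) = 44 /27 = 1.63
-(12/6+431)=-433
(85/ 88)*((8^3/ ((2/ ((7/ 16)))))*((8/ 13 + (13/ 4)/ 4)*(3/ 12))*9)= 347.56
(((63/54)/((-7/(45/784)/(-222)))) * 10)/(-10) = -1665/784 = -2.12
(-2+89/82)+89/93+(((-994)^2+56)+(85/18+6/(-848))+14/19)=91055737347721/92152584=988097.49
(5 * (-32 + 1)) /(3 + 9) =-155 /12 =-12.92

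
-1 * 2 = -2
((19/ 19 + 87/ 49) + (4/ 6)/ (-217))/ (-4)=-6317/ 9114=-0.69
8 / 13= 0.62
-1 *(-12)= 12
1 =1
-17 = -17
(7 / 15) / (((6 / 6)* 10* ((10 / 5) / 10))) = 0.23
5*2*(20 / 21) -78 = -1438 / 21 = -68.48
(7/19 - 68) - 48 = -2197/19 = -115.63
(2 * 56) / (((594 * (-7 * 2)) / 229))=-916 / 297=-3.08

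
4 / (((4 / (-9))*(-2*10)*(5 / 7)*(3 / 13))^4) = 5554571841 / 6400000000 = 0.87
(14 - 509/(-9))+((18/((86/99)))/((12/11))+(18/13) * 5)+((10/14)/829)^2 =65376914517071/677671856316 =96.47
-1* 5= -5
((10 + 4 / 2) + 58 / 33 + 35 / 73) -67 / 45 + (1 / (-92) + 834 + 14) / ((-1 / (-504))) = 355213670192 / 831105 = 427399.27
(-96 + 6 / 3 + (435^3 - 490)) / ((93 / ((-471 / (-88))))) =12923029687 / 2728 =4737180.97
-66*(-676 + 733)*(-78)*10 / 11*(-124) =-33078240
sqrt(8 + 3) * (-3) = -3 * sqrt(11) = -9.95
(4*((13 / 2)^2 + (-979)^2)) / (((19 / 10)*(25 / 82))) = 628765012 / 95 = 6618579.07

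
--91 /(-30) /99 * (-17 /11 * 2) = 1547 /16335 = 0.09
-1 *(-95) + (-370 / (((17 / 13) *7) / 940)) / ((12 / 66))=-24856395 / 119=-208877.27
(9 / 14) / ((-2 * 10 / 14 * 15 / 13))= -0.39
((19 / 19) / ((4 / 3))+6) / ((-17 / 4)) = -27 / 17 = -1.59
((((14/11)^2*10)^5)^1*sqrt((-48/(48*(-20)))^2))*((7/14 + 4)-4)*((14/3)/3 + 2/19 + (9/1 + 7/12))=1390410969637760000/4435299606771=313487.50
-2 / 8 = -1 / 4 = -0.25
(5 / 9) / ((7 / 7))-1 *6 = -49 / 9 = -5.44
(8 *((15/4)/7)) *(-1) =-30/7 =-4.29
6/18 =1/3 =0.33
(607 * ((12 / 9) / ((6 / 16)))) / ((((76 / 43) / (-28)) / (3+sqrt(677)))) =-5846624 * sqrt(677) / 171 - 5846624 / 57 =-992190.00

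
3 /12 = 1 /4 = 0.25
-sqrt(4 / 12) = -0.58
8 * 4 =32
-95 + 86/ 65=-6089/ 65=-93.68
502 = 502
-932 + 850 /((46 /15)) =-15061 /23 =-654.83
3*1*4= 12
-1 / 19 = -0.05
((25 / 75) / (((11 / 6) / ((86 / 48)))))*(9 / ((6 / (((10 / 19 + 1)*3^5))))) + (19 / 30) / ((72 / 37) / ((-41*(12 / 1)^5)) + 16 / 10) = 12737068739487 / 70127042392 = 181.63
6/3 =2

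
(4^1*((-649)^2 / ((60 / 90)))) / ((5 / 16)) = 40435296 / 5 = 8087059.20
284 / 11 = 25.82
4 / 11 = 0.36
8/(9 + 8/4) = 8/11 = 0.73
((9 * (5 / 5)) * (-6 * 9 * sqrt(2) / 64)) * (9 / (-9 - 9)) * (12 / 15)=243 * sqrt(2) / 80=4.30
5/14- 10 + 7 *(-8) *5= -289.64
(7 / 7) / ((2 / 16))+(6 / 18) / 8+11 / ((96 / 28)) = 11.25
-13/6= -2.17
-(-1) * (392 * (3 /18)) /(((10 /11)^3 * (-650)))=-65219 /487500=-0.13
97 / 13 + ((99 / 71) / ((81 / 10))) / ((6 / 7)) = 190954 / 24921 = 7.66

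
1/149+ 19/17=2848/2533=1.12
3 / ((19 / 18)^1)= 54 / 19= 2.84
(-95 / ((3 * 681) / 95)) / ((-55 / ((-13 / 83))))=-23465 / 1865259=-0.01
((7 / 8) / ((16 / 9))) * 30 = 945 / 64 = 14.77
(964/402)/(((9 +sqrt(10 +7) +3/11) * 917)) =10604/30166549 - 58322 * sqrt(17)/1538493999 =0.00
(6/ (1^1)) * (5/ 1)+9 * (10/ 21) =240/ 7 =34.29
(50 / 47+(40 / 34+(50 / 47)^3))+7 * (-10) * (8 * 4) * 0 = 6079110 / 1764991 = 3.44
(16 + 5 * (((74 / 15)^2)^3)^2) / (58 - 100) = -1925983702222076125784 / 77847802734375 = -24740373.33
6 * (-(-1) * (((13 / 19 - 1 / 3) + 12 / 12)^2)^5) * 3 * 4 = 58613443780689605192 / 40225925717432361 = 1457.11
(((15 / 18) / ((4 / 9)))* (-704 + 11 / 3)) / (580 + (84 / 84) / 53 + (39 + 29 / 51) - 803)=28395015 / 3966112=7.16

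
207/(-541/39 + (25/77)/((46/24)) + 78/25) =-357432075/18272893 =-19.56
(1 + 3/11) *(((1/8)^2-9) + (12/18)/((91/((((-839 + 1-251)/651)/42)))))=-238452769/20852832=-11.44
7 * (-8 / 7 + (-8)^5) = -229384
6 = 6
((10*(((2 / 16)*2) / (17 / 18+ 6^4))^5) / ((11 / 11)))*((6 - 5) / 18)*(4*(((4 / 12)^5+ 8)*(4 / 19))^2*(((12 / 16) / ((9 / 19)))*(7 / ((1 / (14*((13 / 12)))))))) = 1967173 / 6968862720691505883900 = 0.00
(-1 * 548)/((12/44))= -6028/3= -2009.33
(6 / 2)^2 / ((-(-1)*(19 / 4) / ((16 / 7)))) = 576 / 133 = 4.33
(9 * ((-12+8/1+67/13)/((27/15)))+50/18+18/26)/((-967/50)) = -54050/113139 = -0.48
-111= -111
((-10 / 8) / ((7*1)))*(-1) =5 / 28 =0.18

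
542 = 542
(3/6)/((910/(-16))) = -4/455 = -0.01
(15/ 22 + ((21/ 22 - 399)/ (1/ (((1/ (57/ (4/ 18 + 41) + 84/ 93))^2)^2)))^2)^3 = 13060532767654569179185093513960509613691861437126094438686823089057882841064386903195782530557908722811019705380577759739/ 1348672831976448809309579336461010254536007040201086441472205152009802082701903621111702097167480363087939778798144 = 9683988.92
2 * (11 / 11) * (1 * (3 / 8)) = 3 / 4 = 0.75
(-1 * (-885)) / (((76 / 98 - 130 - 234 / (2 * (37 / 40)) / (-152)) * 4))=-30485595 / 17690924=-1.72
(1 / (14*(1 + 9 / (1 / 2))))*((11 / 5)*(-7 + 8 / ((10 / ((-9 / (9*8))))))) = -781 / 13300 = -0.06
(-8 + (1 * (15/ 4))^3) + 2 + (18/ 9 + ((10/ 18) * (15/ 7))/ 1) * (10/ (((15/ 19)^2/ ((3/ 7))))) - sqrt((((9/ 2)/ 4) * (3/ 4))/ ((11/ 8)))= 9691091/ 141120 - 3 * sqrt(33)/ 22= 67.89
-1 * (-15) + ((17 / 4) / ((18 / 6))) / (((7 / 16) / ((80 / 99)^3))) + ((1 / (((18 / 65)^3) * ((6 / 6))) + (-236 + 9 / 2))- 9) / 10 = -4291102621 / 1630102320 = -2.63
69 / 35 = 1.97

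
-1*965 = -965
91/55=1.65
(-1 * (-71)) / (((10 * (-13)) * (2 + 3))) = -71 / 650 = -0.11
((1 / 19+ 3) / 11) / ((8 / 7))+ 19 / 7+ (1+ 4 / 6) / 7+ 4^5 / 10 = 9269147 / 87780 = 105.60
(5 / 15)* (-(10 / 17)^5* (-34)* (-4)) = -800000 / 250563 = -3.19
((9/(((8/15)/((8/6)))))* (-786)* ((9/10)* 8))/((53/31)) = -3947292/53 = -74477.21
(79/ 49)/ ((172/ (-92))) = -1817/ 2107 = -0.86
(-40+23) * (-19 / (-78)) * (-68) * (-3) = -10982 / 13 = -844.77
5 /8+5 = 45 /8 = 5.62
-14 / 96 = -0.15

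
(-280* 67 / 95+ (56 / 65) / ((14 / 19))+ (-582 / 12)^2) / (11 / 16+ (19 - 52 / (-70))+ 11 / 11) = 298210388 / 2964247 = 100.60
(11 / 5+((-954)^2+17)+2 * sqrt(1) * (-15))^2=20707286876676 / 25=828291475067.04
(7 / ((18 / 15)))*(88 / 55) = 28 / 3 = 9.33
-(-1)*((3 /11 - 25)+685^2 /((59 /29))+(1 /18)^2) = 48492020197 /210276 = 230611.29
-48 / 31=-1.55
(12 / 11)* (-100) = -1200 / 11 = -109.09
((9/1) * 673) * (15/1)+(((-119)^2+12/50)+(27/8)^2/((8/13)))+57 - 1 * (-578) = 1352572797/12800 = 105669.75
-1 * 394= -394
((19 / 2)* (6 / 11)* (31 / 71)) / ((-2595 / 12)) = -7068 / 675565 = -0.01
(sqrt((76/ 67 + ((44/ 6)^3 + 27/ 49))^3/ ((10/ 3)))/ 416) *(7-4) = 35106775 *sqrt(940861570)/ 34588427328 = 31.13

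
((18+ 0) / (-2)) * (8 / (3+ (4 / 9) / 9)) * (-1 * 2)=11664 / 247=47.22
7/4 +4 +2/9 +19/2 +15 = 1097/36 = 30.47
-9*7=-63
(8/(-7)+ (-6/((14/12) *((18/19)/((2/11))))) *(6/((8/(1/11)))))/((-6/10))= 5125/2541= 2.02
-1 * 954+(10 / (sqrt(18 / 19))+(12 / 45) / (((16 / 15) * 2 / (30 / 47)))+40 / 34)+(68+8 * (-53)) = -4182745 / 3196+5 * sqrt(38) / 3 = -1298.47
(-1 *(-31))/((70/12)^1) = 186/35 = 5.31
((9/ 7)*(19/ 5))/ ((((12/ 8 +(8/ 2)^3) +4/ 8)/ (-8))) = -228/ 385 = -0.59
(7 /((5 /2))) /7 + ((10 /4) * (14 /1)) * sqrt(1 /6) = 2 /5 + 35 * sqrt(6) /6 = 14.69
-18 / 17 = -1.06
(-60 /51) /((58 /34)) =-0.69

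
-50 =-50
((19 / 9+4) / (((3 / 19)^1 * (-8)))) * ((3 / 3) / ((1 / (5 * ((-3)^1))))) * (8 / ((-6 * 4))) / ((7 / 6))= -5225 / 252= -20.73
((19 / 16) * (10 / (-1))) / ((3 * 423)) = -0.01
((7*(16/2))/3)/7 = 8/3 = 2.67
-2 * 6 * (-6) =72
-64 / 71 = -0.90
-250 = -250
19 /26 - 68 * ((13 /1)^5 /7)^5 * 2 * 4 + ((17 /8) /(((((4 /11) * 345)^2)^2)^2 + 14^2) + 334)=-5251081246355388790814746309738796478646070033772309251877 /22990913664468696947751269119328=-228398110792381047558797900.00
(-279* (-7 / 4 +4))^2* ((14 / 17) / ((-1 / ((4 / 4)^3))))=-44135847 / 136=-324528.29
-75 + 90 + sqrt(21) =sqrt(21) + 15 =19.58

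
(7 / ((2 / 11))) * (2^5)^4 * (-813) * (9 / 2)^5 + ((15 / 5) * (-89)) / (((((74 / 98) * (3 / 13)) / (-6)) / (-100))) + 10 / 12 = -13445183637666967 / 222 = -60563890259761.11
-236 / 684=-59 / 171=-0.35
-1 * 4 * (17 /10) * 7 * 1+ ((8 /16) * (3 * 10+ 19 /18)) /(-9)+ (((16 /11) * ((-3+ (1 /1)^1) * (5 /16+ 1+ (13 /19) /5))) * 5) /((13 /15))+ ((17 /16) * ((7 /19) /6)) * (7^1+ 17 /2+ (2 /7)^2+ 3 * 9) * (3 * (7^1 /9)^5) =-1219789927067 /17113187520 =-71.28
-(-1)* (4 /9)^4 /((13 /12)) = 1024 /28431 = 0.04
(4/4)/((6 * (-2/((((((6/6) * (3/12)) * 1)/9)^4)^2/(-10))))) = 1/338533188894720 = 0.00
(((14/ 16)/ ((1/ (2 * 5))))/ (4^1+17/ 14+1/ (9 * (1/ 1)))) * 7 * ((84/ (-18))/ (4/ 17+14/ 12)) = -3673530/ 95953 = -38.28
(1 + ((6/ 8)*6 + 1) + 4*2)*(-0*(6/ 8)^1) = 0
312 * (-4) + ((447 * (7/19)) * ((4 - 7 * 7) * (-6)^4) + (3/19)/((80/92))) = -3650139771/380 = -9605630.98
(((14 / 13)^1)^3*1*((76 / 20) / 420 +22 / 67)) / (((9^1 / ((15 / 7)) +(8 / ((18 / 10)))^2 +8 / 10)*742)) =0.00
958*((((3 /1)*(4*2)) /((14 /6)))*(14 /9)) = 15328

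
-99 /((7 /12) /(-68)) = 80784 /7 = 11540.57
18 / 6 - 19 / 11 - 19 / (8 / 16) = -404 / 11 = -36.73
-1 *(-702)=702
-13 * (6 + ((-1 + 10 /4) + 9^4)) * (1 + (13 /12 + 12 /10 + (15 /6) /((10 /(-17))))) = 1650883 /20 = 82544.15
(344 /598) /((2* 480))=43 /71760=0.00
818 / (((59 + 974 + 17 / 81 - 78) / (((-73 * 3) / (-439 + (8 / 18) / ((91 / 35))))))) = 848864367 / 1986255298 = 0.43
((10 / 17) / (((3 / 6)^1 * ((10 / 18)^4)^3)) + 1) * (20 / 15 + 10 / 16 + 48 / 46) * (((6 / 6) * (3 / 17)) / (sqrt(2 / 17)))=1873318407249193 * sqrt(34) / 5192968750000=2103.47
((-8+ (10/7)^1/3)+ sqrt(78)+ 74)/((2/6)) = 3 * sqrt(78)+ 1396/7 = 225.92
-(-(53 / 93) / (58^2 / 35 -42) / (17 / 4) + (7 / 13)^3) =-505391131 / 3289363779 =-0.15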